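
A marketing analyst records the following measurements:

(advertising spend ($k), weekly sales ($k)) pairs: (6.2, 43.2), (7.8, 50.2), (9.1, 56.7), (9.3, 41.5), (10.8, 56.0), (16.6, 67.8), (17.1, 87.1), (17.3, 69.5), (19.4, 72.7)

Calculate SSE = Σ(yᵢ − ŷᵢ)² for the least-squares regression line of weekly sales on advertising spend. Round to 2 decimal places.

n = 9, Σx = 113.6, Σy = 544.7, Σxy = 7393.74, Σx² = 1628.84, Σy² = 34758.21
Sxx = Σx² − (Σx)²/n = 1628.84 − 1433.884444 = 194.955556
Sxy = Σxy − (Σx)(Σy)/n = 7393.74 − 6875.324444 = 518.415556
Syy = Σy² − (Σy)²/n = 34758.21 − 32966.454444 = 1791.755556
b = Sxy/Sxx = 518.415556/194.955556 = 2.659147
SSE = Syy − b·Sxy = 1791.755556 − 2.659147·518.415556 = 413.212187

413.21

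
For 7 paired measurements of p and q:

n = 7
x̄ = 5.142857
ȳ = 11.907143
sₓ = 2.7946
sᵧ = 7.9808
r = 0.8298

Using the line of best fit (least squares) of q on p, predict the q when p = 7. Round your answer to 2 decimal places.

b = r · sᵧ/sₓ = 0.8298 · 7.9808/2.7946 = 2.369737
a = ȳ − b·x̄ = 11.907143 − 2.369737·5.142857 = -0.280077
ŷ(7) = a + b·7 = -0.280077 + 2.369737·7 = 16.308084

16.31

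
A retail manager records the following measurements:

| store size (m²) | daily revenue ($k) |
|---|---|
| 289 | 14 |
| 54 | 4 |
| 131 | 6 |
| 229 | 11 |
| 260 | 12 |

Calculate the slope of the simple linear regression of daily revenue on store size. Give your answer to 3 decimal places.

0.043

n = 5, Σx = 963, Σy = 47, Σxy = 10687, Σx² = 223639
Sxx = Σx² − (Σx)²/n = 223639 − 185473.8 = 38165.2
Sxy = Σxy − (Σx)(Σy)/n = 10687 − 9052.2 = 1634.8
b = Sxy/Sxx = 1634.8/38165.2 = 0.042835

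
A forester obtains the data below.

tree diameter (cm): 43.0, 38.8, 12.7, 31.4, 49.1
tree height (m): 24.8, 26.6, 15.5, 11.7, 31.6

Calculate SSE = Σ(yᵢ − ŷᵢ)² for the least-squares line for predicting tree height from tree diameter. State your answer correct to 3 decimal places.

107.407

n = 5, Σx = 175, Σy = 110.2, Σxy = 4214.27, Σx² = 6912.5, Σy² = 2698.3
Sxx = Σx² − (Σx)²/n = 6912.5 − 6125 = 787.5
Sxy = Σxy − (Σx)(Σy)/n = 4214.27 − 3857 = 357.27
Syy = Σy² − (Σy)²/n = 2698.3 − 2428.808 = 269.492
b = Sxy/Sxx = 357.27/787.5 = 0.453676
SSE = Syy − b·Sxy = 269.492 − 0.453676·357.27 = 107.407107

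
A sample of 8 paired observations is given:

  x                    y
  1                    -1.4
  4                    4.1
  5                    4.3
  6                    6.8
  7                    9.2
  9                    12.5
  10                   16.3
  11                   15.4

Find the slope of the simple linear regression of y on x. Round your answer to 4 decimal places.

1.8157

n = 8, Σx = 53, Σy = 67.2, Σxy = 586.6, Σx² = 429
Sxx = Σx² − (Σx)²/n = 429 − 351.125 = 77.875
Sxy = Σxy − (Σx)(Σy)/n = 586.6 − 445.2 = 141.4
b = Sxy/Sxx = 141.4/77.875 = 1.815730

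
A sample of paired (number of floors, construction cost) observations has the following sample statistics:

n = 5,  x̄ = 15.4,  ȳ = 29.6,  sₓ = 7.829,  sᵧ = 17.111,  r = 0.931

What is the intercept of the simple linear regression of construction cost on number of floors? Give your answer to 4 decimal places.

-1.7357

b = r · sᵧ/sₓ = 0.931 · 17.111/7.829 = 2.034786
a = ȳ − b·x̄ = 29.6 − 2.034786·15.4 = -1.735707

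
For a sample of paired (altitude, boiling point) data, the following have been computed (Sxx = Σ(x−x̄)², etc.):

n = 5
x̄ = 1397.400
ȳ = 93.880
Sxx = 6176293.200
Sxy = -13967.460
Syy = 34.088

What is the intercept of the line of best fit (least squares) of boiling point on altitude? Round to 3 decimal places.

b = Sxy/Sxx = -13967.46/6176293.2 = -0.002261
a = ȳ − b·x̄ = 93.88 − (-0.002261)·1397.4 = 97.040169

97.040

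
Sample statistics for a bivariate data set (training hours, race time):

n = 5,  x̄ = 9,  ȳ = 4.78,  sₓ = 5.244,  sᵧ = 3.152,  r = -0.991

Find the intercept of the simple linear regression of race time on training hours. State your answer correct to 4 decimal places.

10.1409

b = r · sᵧ/sₓ = -0.991 · 3.152/5.244 = -0.595658
a = ȳ − b·x̄ = 4.78 − (-0.595658)·9 = 10.140924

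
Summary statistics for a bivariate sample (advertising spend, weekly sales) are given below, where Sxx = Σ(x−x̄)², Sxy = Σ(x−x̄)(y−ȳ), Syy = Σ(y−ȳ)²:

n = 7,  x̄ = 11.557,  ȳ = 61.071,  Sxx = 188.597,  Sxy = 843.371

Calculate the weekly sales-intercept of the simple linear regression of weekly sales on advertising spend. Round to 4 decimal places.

b = Sxy/Sxx = 843.371/188.597 = 4.471816
a = ȳ − b·x̄ = 61.071 − 4.471816·11.557 = 9.390228

9.3902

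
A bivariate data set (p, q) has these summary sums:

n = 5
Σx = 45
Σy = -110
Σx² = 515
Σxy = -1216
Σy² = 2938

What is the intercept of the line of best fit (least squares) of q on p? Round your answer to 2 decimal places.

Sxx = Σx² − (Σx)²/n = 515 − 405 = 110
Sxy = Σxy − (Σx)(Σy)/n = -1216 − (-990) = -226
b = Sxy/Sxx = -226/110 = -2.054545
a = ȳ − b·x̄ = -22 − (-2.054545)·9 = -3.509091

-3.51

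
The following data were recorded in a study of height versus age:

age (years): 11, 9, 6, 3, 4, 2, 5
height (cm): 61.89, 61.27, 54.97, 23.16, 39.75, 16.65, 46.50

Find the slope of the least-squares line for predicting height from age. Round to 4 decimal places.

n = 7, Σx = 40, Σy = 304.19, Σxy = 2056.32, Σx² = 292
Sxx = Σx² − (Σx)²/n = 292 − 228.571429 = 63.428571
Sxy = Σxy − (Σx)(Σy)/n = 2056.32 − 1738.228571 = 318.091429
b = Sxy/Sxx = 318.091429/63.428571 = 5.014955

5.0150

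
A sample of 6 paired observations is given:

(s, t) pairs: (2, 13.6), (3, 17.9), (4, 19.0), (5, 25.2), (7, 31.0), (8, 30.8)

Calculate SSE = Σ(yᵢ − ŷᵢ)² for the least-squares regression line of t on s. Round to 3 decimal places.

n = 6, Σx = 29, Σy = 137.5, Σxy = 746.3, Σx² = 167, Σy² = 3411.05
Sxx = Σx² − (Σx)²/n = 167 − 140.166667 = 26.833333
Sxy = Σxy − (Σx)(Σy)/n = 746.3 − 664.583333 = 81.716667
Syy = Σy² − (Σy)²/n = 3411.05 − 3151.041667 = 260.008333
b = Sxy/Sxx = 81.716667/26.833333 = 3.045342
SSE = Syy − b·Sxy = 260.008333 − 3.045342·81.716667 = 11.153168

11.153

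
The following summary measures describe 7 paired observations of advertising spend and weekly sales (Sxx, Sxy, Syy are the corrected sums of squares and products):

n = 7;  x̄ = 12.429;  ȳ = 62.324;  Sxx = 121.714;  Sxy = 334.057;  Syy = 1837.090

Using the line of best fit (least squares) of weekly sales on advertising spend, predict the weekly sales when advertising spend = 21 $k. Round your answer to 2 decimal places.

b = Sxy/Sxx = 334.057/121.714 = 2.744606
a = ȳ − b·x̄ = 62.324 − 2.744606·12.429 = 28.211289
ŷ(21) = a + b·21 = 28.211289 + 2.744606·21 = 85.848020

85.85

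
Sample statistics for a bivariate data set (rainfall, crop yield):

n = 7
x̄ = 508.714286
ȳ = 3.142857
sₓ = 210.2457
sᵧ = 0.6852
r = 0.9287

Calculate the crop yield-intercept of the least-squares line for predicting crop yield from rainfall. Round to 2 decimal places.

b = r · sᵧ/sₓ = 0.9287 · 0.6852/210.2457 = 0.003027
a = ȳ − b·x̄ = 3.142857 − 0.003027·508.714286 = 1.603145

1.60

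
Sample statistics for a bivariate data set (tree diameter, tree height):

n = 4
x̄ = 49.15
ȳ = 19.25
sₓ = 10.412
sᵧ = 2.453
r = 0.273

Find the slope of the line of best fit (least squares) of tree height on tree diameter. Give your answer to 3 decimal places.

b = r · sᵧ/sₓ = 0.273 · 2.453/10.412 = 0.064317

0.064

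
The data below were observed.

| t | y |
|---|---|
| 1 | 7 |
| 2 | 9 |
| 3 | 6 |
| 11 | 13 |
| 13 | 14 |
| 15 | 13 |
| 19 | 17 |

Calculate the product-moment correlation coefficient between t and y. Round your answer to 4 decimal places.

n = 7, Σx = 64, Σy = 79, Σxy = 886, Σx² = 890, Σy² = 989
Sxx = Σx² − (Σx)²/n = 890 − 585.142857 = 304.857143
Sxy = Σxy − (Σx)(Σy)/n = 886 − 722.285714 = 163.714286
Syy = Σy² − (Σy)²/n = 989 − 891.571429 = 97.428571
r = Sxy/√(Sxx·Syy) = 163.714286/√(29701.795918) = 163.714286/172.342090 = 0.949938

0.9499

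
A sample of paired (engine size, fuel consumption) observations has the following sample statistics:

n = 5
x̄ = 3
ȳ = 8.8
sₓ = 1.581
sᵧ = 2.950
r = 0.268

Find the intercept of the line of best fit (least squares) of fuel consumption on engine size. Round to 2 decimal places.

b = r · sᵧ/sₓ = 0.268 · 2.95/1.581 = 0.500063
a = ȳ − b·x̄ = 8.8 − 0.500063·3 = 7.299810

7.30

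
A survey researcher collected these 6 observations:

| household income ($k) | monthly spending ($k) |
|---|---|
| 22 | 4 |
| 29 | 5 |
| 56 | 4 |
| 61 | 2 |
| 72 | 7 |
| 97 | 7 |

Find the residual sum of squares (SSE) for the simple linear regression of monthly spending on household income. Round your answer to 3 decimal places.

n = 6, Σx = 337, Σy = 29, Σxy = 1762, Σx² = 22775, Σy² = 159
Sxx = Σx² − (Σx)²/n = 22775 − 18928.166667 = 3846.833333
Sxy = Σxy − (Σx)(Σy)/n = 1762 − 1628.833333 = 133.166667
Syy = Σy² − (Σy)²/n = 159 − 140.166667 = 18.833333
b = Sxy/Sxx = 133.166667/3846.833333 = 0.034617
SSE = Syy − b·Sxy = 18.833333 − 0.034617·133.166667 = 14.223474

14.223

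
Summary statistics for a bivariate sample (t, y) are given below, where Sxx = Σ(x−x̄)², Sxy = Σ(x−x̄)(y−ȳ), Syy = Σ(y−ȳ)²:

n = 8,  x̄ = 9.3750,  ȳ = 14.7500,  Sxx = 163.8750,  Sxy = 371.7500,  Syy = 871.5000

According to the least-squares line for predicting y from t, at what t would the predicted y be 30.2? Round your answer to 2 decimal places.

b = Sxy/Sxx = 371.75/163.875 = 2.268497
a = ȳ − b·x̄ = 14.75 − 2.268497·9.375 = -6.517162
Set a + b·x = 30.2: x = (30.2 − (-6.517162)) / 2.268497 = 16.185676

16.19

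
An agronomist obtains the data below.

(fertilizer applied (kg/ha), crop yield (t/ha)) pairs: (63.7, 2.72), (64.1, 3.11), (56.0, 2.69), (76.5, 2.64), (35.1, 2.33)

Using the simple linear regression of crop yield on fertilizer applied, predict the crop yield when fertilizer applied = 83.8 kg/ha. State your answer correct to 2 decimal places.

2.96

n = 5, Σx = 295.4, Σy = 13.49, Σxy = 806.998, Σx² = 18386.76
Sxx = Σx² − (Σx)²/n = 18386.76 − 17452.232 = 934.528
Sxy = Σxy − (Σx)(Σy)/n = 806.998 − 796.9892 = 10.0088
b = Sxy/Sxx = 10.0088/934.528 = 0.010710
a = ȳ − b·x̄ = 2.698 − 0.010710·59.08 = 2.065253
ŷ(83.8) = a + b·83.8 = 2.065253 + 0.010710·83.8 = 2.962751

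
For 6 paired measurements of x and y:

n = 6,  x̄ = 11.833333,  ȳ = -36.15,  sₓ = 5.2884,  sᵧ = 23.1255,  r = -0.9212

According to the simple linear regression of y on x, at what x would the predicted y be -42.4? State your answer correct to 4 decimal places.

13.3849

b = r · sᵧ/sₓ = -0.9212 · 23.1255/5.2884 = -4.028290
a = ȳ − b·x̄ = -36.15 − (-4.028290)·11.833333 = 11.518101
Set a + b·x = -42.4: x = (-42.4 − 11.518101) / (-4.028290) = 13.384860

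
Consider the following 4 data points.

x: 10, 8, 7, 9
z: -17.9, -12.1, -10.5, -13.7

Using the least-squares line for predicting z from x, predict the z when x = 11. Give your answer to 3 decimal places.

n = 4, Σx = 34, Σy = -54.2, Σxy = -472.6, Σx² = 294
Sxx = Σx² − (Σx)²/n = 294 − 289 = 5
Sxy = Σxy − (Σx)(Σy)/n = -472.6 − (-460.7) = -11.9
b = Sxy/Sxx = -11.9/5 = -2.38
a = ȳ − b·x̄ = -13.55 − (-2.38)·8.5 = 6.68
ŷ(11) = a + b·11 = 6.68 + (-2.38)·11 = -19.5

-19.500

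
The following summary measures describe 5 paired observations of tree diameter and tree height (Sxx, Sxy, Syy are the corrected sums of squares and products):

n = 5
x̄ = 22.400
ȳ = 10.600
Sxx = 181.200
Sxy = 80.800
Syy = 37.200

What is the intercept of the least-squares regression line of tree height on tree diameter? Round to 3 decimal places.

0.611

b = Sxy/Sxx = 80.8/181.2 = 0.445916
a = ȳ − b·x̄ = 10.6 − 0.445916·22.4 = 0.611479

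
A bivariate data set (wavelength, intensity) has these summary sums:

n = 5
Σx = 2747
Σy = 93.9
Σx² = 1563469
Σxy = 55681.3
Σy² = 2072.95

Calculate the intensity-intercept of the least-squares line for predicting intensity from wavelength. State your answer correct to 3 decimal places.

-22.654

Sxx = Σx² − (Σx)²/n = 1563469 − 1509201.8 = 54267.2
Sxy = Σxy − (Σx)(Σy)/n = 55681.3 − 51588.66 = 4092.64
b = Sxy/Sxx = 4092.64/54267.2 = 0.075416
a = ȳ − b·x̄ = 18.78 − 0.075416·549.4 = -22.653802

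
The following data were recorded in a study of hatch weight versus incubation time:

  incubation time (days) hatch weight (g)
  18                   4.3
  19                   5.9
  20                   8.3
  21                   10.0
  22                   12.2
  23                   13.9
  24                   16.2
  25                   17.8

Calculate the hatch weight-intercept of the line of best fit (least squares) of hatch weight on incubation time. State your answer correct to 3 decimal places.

-31.157

n = 8, Σx = 172, Σy = 88.6, Σxy = 1987.4, Σx² = 3740
Sxx = Σx² − (Σx)²/n = 3740 − 3698 = 42
Sxy = Σxy − (Σx)(Σy)/n = 1987.4 − 1904.9 = 82.5
b = Sxy/Sxx = 82.5/42 = 1.964286
a = ȳ − b·x̄ = 11.075 − 1.964286·21.5 = -31.157143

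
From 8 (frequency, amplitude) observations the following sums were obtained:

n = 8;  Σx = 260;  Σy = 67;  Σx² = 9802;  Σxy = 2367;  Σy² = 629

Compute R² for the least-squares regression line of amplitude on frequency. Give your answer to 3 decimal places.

Sxx = Σx² − (Σx)²/n = 9802 − 8450 = 1352
Sxy = Σxy − (Σx)(Σy)/n = 2367 − 2177.5 = 189.5
Syy = Σy² − (Σy)²/n = 629 − 561.125 = 67.875
R² = Sxy²/(Sxx·Syy) = (189.5)²/(1352·67.875) = 0.391320

0.391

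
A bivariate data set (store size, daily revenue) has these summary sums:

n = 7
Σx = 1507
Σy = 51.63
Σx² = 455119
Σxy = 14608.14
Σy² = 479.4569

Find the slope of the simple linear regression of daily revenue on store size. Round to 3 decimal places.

Sxx = Σx² − (Σx)²/n = 455119 − 324435.571429 = 130683.428571
Sxy = Σxy − (Σx)(Σy)/n = 14608.14 − 11115.201429 = 3492.938571
b = Sxy/Sxx = 3492.938571/130683.428571 = 0.026728

0.027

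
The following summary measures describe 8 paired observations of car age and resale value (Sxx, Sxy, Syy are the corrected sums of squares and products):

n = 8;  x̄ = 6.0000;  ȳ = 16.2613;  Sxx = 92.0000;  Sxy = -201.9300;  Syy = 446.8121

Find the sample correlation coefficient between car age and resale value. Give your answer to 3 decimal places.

-0.996

r = Sxy/√(Sxx·Syy) = -201.93/√(41106.7132) = -201.93/202.747906 = -0.995966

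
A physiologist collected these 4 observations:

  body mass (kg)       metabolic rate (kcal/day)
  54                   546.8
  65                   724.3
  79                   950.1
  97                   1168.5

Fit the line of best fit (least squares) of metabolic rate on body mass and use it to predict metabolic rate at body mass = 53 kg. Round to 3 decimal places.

546.252

n = 4, Σx = 295, Σy = 3389.7, Σxy = 265009.1, Σx² = 22791
Sxx = Σx² − (Σx)²/n = 22791 − 21756.25 = 1034.75
Sxy = Σxy − (Σx)(Σy)/n = 265009.1 − 249990.375 = 15018.725
b = Sxy/Sxx = 15018.725/1034.75 = 14.514351
a = ȳ − b·x̄ = 847.425 − 14.514351·73.75 = -223.008408
ŷ(53) = a + b·53 = -223.008408 + 14.514351·53 = 546.252211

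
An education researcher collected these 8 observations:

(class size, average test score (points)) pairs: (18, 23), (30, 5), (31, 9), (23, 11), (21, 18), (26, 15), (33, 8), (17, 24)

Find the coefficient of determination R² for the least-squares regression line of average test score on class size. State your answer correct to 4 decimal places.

n = 8, Σx = 199, Σy = 113, Σxy = 2536, Σx² = 5209, Σy² = 1945
Sxx = Σx² − (Σx)²/n = 5209 − 4950.125 = 258.875
Sxy = Σxy − (Σx)(Σy)/n = 2536 − 2810.875 = -274.875
Syy = Σy² − (Σy)²/n = 1945 − 1596.125 = 348.875
R² = Sxy²/(Sxx·Syy) = (-274.875)²/(258.875·348.875) = 0.836586

0.8366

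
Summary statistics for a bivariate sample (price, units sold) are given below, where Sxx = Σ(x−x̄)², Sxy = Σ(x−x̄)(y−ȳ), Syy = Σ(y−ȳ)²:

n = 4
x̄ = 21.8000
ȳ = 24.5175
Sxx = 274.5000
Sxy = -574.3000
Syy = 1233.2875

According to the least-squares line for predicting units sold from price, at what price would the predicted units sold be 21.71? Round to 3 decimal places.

b = Sxy/Sxx = -574.3/274.5 = -2.092168
a = ȳ − b·x̄ = 24.5175 − (-2.092168)·21.8 = 70.126753
Set a + b·x = 21.71: x = (21.71 − 70.126753) / (-2.092168) = 23.141910

23.142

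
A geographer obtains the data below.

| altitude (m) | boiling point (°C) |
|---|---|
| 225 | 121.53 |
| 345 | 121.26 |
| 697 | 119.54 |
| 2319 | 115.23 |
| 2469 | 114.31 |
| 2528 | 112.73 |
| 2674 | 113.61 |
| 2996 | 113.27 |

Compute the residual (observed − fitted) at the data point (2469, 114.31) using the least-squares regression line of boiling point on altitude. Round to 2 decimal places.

n = 8, Σx = 14253, Σy = 931.48, Σxy = 1630079.59, Σx² = 34646257
Sxx = Σx² − (Σx)²/n = 34646257 − 25393501.125 = 9252755.875
Sxy = Σxy − (Σx)(Σy)/n = 1630079.59 − 1659548.055 = -29468.465
b = Sxy/Sxx = -29468.465/9252755.875 = -0.003185
a = ȳ − b·x̄ = 116.435 − (-0.003185)·1781.625 = 122.109175
ŷ(2469) = 122.109175 + (-0.003185)·2469 = 114.245827
residual = y − ŷ = 114.31 − 114.245827 = 0.064173

0.06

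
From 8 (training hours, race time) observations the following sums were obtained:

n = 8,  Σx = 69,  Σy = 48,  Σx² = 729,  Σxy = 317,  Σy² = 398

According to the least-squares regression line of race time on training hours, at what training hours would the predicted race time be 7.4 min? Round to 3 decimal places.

6.693

Sxx = Σx² − (Σx)²/n = 729 − 595.125 = 133.875
Sxy = Σxy − (Σx)(Σy)/n = 317 − 414 = -97
b = Sxy/Sxx = -97/133.875 = -0.724556
a = ȳ − b·x̄ = 6 − (-0.724556)·8.625 = 12.249300
Set a + b·x = 7.4: x = (7.4 − 12.249300) / (-0.724556) = 6.692784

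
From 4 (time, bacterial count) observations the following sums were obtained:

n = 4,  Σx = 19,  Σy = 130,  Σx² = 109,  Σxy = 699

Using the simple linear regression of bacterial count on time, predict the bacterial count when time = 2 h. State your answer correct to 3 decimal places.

Sxx = Σx² − (Σx)²/n = 109 − 90.25 = 18.75
Sxy = Σxy − (Σx)(Σy)/n = 699 − 617.5 = 81.5
b = Sxy/Sxx = 81.5/18.75 = 4.346667
a = ȳ − b·x̄ = 32.5 − 4.346667·4.75 = 11.853333
ŷ(2) = a + b·2 = 11.853333 + 4.346667·2 = 20.546667

20.547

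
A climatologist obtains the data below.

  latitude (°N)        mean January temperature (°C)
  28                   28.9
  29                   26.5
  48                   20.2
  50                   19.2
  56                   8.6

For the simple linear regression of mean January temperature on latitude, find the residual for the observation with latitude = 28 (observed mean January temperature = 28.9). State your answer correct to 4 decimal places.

n = 5, Σx = 211, Σy = 103.4, Σxy = 3988.9, Σx² = 9565
Sxx = Σx² − (Σx)²/n = 9565 − 8904.2 = 660.8
Sxy = Σxy − (Σx)(Σy)/n = 3988.9 − 4363.48 = -374.58
b = Sxy/Sxx = -374.58/660.8 = -0.566858
a = ȳ − b·x̄ = 20.68 − (-0.566858)·42.2 = 44.601423
ŷ(28) = 44.601423 + (-0.566858)·28 = 28.729389
residual = y − ŷ = 28.9 − 28.729389 = 0.170611

0.1706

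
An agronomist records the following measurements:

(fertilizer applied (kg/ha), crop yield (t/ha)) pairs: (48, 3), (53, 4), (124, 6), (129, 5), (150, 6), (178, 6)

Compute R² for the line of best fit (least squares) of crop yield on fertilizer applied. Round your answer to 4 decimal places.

n = 6, Σx = 682, Σy = 30, Σxy = 3713, Σx² = 91314, Σy² = 158
Sxx = Σx² − (Σx)²/n = 91314 − 77520.666667 = 13793.333333
Sxy = Σxy − (Σx)(Σy)/n = 3713 − 3410 = 303
Syy = Σy² − (Σy)²/n = 158 − 150 = 8
R² = Sxy²/(Sxx·Syy) = (303)²/(13793.333333·8) = 0.832005

0.8320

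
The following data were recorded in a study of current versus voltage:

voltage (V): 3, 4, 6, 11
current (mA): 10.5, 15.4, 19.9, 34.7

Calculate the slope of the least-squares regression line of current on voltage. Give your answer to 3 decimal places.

n = 4, Σx = 24, Σy = 80.5, Σxy = 594.2, Σx² = 182
Sxx = Σx² − (Σx)²/n = 182 − 144 = 38
Sxy = Σxy − (Σx)(Σy)/n = 594.2 − 483 = 111.2
b = Sxy/Sxx = 111.2/38 = 2.926316

2.926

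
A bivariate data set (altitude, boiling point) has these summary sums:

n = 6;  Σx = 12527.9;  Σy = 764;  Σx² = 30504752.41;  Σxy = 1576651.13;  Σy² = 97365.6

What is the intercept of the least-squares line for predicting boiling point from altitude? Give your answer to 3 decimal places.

Sxx = Σx² − (Σx)²/n = 30504752.41 − 26158046.401667 = 4346706.008333
Sxy = Σxy − (Σx)(Σy)/n = 1576651.13 − 1595219.266667 = -18568.136667
b = Sxy/Sxx = -18568.136667/4346706.008333 = -0.004272
a = ȳ − b·x̄ = 127.333333 − (-0.004272)·2087.983333 = 136.252722

136.253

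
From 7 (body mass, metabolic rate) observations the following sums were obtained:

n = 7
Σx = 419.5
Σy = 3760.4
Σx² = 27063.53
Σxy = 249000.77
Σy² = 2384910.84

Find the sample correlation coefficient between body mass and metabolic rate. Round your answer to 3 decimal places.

Sxx = Σx² − (Σx)²/n = 27063.53 − 25140.035714 = 1923.494286
Sxy = Σxy − (Σx)(Σy)/n = 249000.77 − 225355.4 = 23645.37
Syy = Σy² − (Σy)²/n = 2384910.84 − 2020086.88 = 364823.96
r = Sxy/√(Sxx·Syy) = 23645.37/√(701736802.351657) = 23645.37/26490.315256 = 0.892604

0.893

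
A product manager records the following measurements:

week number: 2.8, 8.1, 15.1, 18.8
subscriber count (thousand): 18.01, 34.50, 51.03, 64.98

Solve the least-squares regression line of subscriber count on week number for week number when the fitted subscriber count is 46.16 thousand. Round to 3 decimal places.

12.620

n = 4, Σx = 44.8, Σy = 168.52, Σxy = 2322.055, Σx² = 654.9
Sxx = Σx² − (Σx)²/n = 654.9 − 501.76 = 153.14
Sxy = Σxy − (Σx)(Σy)/n = 2322.055 − 1887.424 = 434.631
b = Sxy/Sxx = 434.631/153.14 = 2.838129
a = ȳ − b·x̄ = 42.13 − 2.838129·11.2 = 10.342961
Set a + b·x = 46.16: x = (46.16 − 10.342961) / 2.838129 = 12.619950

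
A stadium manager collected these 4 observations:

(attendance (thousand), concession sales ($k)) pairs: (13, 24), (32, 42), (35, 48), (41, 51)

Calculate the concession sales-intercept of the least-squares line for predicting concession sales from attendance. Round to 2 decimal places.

n = 4, Σx = 121, Σy = 165, Σxy = 5427, Σx² = 4099
Sxx = Σx² − (Σx)²/n = 4099 − 3660.25 = 438.75
Sxy = Σxy − (Σx)(Σy)/n = 5427 − 4991.25 = 435.75
b = Sxy/Sxx = 435.75/438.75 = 0.993162
a = ȳ − b·x̄ = 41.25 − 0.993162·30.25 = 11.206838

11.21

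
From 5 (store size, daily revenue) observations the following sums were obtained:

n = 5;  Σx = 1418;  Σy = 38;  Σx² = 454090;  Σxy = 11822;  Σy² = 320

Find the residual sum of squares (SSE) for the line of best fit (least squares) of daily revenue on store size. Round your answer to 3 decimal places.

10.169

Sxx = Σx² − (Σx)²/n = 454090 − 402144.8 = 51945.2
Sxy = Σxy − (Σx)(Σy)/n = 11822 − 10776.8 = 1045.2
Syy = Σy² − (Σy)²/n = 320 − 288.8 = 31.2
b = Sxy/Sxx = 1045.2/51945.2 = 0.020121
SSE = Syy − b·Sxy = 31.2 − 0.020121·1045.2 = 10.169317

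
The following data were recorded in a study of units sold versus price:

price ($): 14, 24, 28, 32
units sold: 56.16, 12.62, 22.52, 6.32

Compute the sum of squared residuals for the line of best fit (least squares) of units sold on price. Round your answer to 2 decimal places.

n = 4, Σx = 98, Σy = 97.62, Σxy = 1921.92, Σx² = 2580, Σy² = 3860.3028
Sxx = Σx² − (Σx)²/n = 2580 − 2401 = 179
Sxy = Σxy − (Σx)(Σy)/n = 1921.92 − 2391.69 = -469.77
Syy = Σy² − (Σy)²/n = 3860.3028 − 2382.4161 = 1477.8867
b = Sxy/Sxx = -469.77/179 = -2.624413
SSE = Syy − b·Sxy = 1477.8867 − (-2.624413)·(-469.77) = 245.016013

245.02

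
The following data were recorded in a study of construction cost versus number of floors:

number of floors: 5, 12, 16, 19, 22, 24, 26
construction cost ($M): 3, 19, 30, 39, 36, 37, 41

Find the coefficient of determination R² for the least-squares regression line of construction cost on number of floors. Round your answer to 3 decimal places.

0.908

n = 7, Σx = 124, Σy = 205, Σxy = 4210, Σx² = 2522, Σy² = 7137
Sxx = Σx² − (Σx)²/n = 2522 − 2196.571429 = 325.428571
Sxy = Σxy − (Σx)(Σy)/n = 4210 − 3631.428571 = 578.571429
Syy = Σy² − (Σy)²/n = 7137 − 6003.571429 = 1133.428571
R² = Sxy²/(Sxx·Syy) = (578.571429)²/(325.428571·1133.428571) = 0.907537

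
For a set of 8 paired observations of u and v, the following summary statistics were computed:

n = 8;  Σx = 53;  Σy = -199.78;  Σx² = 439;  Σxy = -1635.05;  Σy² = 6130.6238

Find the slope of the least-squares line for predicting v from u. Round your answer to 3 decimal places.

Sxx = Σx² − (Σx)²/n = 439 − 351.125 = 87.875
Sxy = Σxy − (Σx)(Σy)/n = -1635.05 − (-1323.5425) = -311.5075
b = Sxy/Sxx = -311.5075/87.875 = -3.544893

-3.545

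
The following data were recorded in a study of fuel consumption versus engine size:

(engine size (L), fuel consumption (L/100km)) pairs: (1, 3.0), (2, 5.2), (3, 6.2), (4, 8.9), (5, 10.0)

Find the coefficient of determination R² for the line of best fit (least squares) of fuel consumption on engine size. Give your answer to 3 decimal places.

0.982

n = 5, Σx = 15, Σy = 33.3, Σxy = 117.6, Σx² = 55, Σy² = 253.69
Sxx = Σx² − (Σx)²/n = 55 − 45 = 10
Sxy = Σxy − (Σx)(Σy)/n = 117.6 − 99.9 = 17.7
Syy = Σy² − (Σy)²/n = 253.69 − 221.778 = 31.912
R² = Sxy²/(Sxx·Syy) = (17.7)²/(10·31.912) = 0.981731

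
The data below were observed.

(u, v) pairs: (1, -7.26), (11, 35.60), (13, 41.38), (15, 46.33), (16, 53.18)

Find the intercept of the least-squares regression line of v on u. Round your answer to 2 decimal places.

-10.45

n = 5, Σx = 56, Σy = 169.23, Σxy = 2468.11, Σx² = 772
Sxx = Σx² − (Σx)²/n = 772 − 627.2 = 144.8
Sxy = Σxy − (Σx)(Σy)/n = 2468.11 − 1895.376 = 572.734
b = Sxy/Sxx = 572.734/144.8 = 3.955345
a = ȳ − b·x̄ = 33.846 − 3.955345·11.2 = -10.453867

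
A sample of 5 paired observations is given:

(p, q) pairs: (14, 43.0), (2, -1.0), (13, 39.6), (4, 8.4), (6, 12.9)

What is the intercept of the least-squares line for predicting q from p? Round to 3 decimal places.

-7.680

n = 5, Σx = 39, Σy = 102.9, Σxy = 1225.8, Σx² = 421
Sxx = Σx² − (Σx)²/n = 421 − 304.2 = 116.8
Sxy = Σxy − (Σx)(Σy)/n = 1225.8 − 802.62 = 423.18
b = Sxy/Sxx = 423.18/116.8 = 3.623116
a = ȳ − b·x̄ = 20.58 − 3.623116·7.8 = -7.680308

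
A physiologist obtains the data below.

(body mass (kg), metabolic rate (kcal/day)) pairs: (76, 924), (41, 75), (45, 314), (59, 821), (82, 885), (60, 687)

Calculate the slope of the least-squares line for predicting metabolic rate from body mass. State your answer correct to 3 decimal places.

n = 6, Σx = 363, Σy = 3706, Σxy = 249658, Σx² = 23287
Sxx = Σx² − (Σx)²/n = 23287 − 21961.5 = 1325.5
Sxy = Σxy − (Σx)(Σy)/n = 249658 − 224213 = 25445
b = Sxy/Sxx = 25445/1325.5 = 19.196530

19.197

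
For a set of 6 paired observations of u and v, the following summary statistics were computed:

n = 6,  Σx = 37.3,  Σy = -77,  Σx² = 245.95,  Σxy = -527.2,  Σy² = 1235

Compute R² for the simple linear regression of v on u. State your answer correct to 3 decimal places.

Sxx = Σx² − (Σx)²/n = 245.95 − 231.881667 = 14.068333
Sxy = Σxy − (Σx)(Σy)/n = -527.2 − (-478.683333) = -48.516667
Syy = Σy² − (Σy)²/n = 1235 − 988.166667 = 246.833333
R² = Sxy²/(Sxx·Syy) = (-48.516667)²/(14.068333·246.833333) = 0.677853

0.678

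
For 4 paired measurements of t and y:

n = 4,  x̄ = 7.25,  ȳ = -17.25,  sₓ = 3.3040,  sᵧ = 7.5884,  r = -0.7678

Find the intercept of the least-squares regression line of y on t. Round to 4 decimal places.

-4.4651

b = r · sᵧ/sₓ = -0.7678 · 7.5884/3.304 = -1.763430
a = ȳ − b·x̄ = -17.25 − (-1.763430)·7.25 = -4.465131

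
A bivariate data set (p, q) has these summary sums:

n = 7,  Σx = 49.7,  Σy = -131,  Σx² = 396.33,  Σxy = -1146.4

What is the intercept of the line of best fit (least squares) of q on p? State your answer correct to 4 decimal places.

16.6223

Sxx = Σx² − (Σx)²/n = 396.33 − 352.87 = 43.46
Sxy = Σxy − (Σx)(Σy)/n = -1146.4 − (-930.1) = -216.3
b = Sxy/Sxx = -216.3/43.46 = -4.976990
a = ȳ − b·x̄ = -18.714286 − (-4.976990)·7.1 = 16.622346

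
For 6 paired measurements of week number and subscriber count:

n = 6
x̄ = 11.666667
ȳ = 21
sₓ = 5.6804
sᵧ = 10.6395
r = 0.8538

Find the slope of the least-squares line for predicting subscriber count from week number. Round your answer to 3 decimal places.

b = r · sᵧ/sₓ = 0.8538 · 10.6395/5.6804 = 1.599184

1.599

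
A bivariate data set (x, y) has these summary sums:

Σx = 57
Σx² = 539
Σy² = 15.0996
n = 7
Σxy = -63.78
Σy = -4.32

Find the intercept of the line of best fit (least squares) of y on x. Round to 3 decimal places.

Sxx = Σx² − (Σx)²/n = 539 − 464.142857 = 74.857143
Sxy = Σxy − (Σx)(Σy)/n = -63.78 − (-35.177143) = -28.602857
b = Sxy/Sxx = -28.602857/74.857143 = -0.382099
a = ȳ − b·x̄ = -0.617143 − (-0.382099)·8.142857 = 2.494237

2.494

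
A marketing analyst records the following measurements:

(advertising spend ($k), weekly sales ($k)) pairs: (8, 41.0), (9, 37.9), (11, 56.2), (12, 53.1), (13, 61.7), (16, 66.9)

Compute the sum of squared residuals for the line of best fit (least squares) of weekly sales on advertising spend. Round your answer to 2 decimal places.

80.93

n = 6, Σx = 69, Σy = 316.8, Σxy = 3797, Σx² = 835, Σy² = 17377.96
Sxx = Σx² − (Σx)²/n = 835 − 793.5 = 41.5
Sxy = Σxy − (Σx)(Σy)/n = 3797 − 3643.2 = 153.8
Syy = Σy² − (Σy)²/n = 17377.96 − 16727.04 = 650.92
b = Sxy/Sxx = 153.8/41.5 = 3.706024
SSE = Syy − b·Sxy = 650.92 − 3.706024·153.8 = 80.933494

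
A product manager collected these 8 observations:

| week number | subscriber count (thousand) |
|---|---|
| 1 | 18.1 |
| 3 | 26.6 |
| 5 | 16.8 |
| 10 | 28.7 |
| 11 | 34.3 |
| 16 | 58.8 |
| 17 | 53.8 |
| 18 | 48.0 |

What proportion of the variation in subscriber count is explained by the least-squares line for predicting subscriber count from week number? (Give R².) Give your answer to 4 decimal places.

0.8339

n = 8, Σx = 81, Σy = 285.1, Σxy = 3565.6, Σx² = 1125, Σy² = 11973.47
Sxx = Σx² − (Σx)²/n = 1125 − 820.125 = 304.875
Sxy = Σxy − (Σx)(Σy)/n = 3565.6 − 2886.6375 = 678.9625
Syy = Σy² − (Σy)²/n = 11973.47 − 10160.25125 = 1813.21875
R² = Sxy²/(Sxx·Syy) = (678.9625)²/(304.875·1813.21875) = 0.833911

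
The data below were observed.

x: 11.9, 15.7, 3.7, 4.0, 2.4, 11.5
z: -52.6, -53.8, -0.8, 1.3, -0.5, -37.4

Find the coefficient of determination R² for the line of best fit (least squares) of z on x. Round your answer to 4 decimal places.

0.9422

n = 6, Σx = 49.2, Σy = -143.8, Σxy = -1899.66, Σx² = 555.8, Σy² = 7062.54
Sxx = Σx² − (Σx)²/n = 555.8 − 403.44 = 152.36
Sxy = Σxy − (Σx)(Σy)/n = -1899.66 − (-1179.16) = -720.5
Syy = Σy² − (Σy)²/n = 7062.54 − 3446.406667 = 3616.133333
R² = Sxy²/(Sxx·Syy) = (-720.5)²/(152.36·3616.133333) = 0.942221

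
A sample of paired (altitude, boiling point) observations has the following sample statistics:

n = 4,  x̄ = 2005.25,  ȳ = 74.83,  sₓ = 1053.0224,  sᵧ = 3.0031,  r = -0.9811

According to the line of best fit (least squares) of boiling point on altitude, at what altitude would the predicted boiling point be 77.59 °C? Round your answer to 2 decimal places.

1018.83

b = r · sᵧ/sₓ = -0.9811 · 3.0031/1053.0224 = -0.002798
a = ȳ − b·x̄ = 74.83 − (-0.002798)·2005.25 = 80.440660
Set a + b·x = 77.59: x = (77.59 − 80.440660) / (-0.002798) = 1018.826019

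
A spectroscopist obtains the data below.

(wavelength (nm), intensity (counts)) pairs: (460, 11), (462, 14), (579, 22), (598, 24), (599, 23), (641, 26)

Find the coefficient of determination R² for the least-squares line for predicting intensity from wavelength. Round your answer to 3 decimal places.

n = 6, Σx = 3339, Σy = 120, Σxy = 69061, Σx² = 1887571, Σy² = 2582
Sxx = Σx² − (Σx)²/n = 1887571 − 1858153.5 = 29417.5
Sxy = Σxy − (Σx)(Σy)/n = 69061 − 66780 = 2281
Syy = Σy² − (Σy)²/n = 2582 − 2400 = 182
R² = Sxy²/(Sxx·Syy) = (2281)²/(29417.5·182) = 0.971792

0.972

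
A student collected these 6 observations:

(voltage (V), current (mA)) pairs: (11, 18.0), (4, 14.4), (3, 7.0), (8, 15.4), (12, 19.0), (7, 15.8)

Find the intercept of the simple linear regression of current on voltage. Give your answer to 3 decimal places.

n = 6, Σx = 45, Σy = 89.6, Σxy = 738.4, Σx² = 403
Sxx = Σx² − (Σx)²/n = 403 − 337.5 = 65.5
Sxy = Σxy − (Σx)(Σy)/n = 738.4 − 672 = 66.4
b = Sxy/Sxx = 66.4/65.5 = 1.013740
a = ȳ − b·x̄ = 14.933333 − 1.013740·7.5 = 7.330280

7.330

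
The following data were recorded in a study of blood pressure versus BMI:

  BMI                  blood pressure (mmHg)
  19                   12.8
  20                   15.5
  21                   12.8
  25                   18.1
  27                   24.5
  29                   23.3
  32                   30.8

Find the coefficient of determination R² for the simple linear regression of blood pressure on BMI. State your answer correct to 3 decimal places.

0.920

n = 7, Σx = 173, Σy = 137.8, Σxy = 3597.3, Σx² = 4421, Σy² = 2987.32
Sxx = Σx² − (Σx)²/n = 4421 − 4275.571429 = 145.428571
Sxy = Σxy − (Σx)(Σy)/n = 3597.3 − 3405.628571 = 191.671429
Syy = Σy² − (Σy)²/n = 2987.32 − 2712.691429 = 274.628571
R² = Sxy²/(Sxx·Syy) = (191.671429)²/(145.428571·274.628571) = 0.919855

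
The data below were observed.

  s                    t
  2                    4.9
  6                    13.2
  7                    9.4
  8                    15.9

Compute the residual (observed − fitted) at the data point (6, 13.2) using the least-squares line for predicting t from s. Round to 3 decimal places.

n = 4, Σx = 23, Σy = 43.4, Σxy = 282, Σx² = 153
Sxx = Σx² − (Σx)²/n = 153 − 132.25 = 20.75
Sxy = Σxy − (Σx)(Σy)/n = 282 − 249.55 = 32.45
b = Sxy/Sxx = 32.45/20.75 = 1.563855
a = ȳ − b·x̄ = 10.85 − 1.563855·5.75 = 1.857831
ŷ(6) = 1.857831 + 1.563855·6 = 11.240964
residual = y − ŷ = 13.2 − 11.240964 = 1.959036

1.959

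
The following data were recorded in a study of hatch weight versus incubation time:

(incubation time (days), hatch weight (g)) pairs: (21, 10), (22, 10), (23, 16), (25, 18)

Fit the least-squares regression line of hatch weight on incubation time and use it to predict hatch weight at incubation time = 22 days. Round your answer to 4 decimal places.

n = 4, Σx = 91, Σy = 54, Σxy = 1248, Σx² = 2079
Sxx = Σx² − (Σx)²/n = 2079 − 2070.25 = 8.75
Sxy = Σxy − (Σx)(Σy)/n = 1248 − 1228.5 = 19.5
b = Sxy/Sxx = 19.5/8.75 = 2.228571
a = ȳ − b·x̄ = 13.5 − 2.228571·22.75 = -37.2
ŷ(22) = a + b·22 = -37.2 + 2.228571·22 = 11.828571

11.8286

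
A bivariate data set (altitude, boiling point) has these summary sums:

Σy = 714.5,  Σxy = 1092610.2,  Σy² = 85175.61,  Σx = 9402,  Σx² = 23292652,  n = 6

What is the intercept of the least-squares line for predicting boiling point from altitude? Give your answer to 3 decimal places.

Sxx = Σx² − (Σx)²/n = 23292652 − 14732934 = 8559718
Sxy = Σxy − (Σx)(Σy)/n = 1092610.2 − 1119621.5 = -27011.3
b = Sxy/Sxx = -27011.3/8559718 = -0.003156
a = ȳ − b·x̄ = 119.083333 − (-0.003156)·1567 = 124.028205

124.028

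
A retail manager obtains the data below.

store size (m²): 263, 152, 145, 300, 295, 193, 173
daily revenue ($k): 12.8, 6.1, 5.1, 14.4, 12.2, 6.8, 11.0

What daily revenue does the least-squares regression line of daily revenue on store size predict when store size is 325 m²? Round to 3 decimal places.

n = 7, Σx = 1521, Σy = 68.4, Σxy = 16167.5, Σx² = 357501
Sxx = Σx² − (Σx)²/n = 357501 − 330491.571429 = 27009.428571
Sxy = Σxy − (Σx)(Σy)/n = 16167.5 − 14862.342857 = 1305.157143
b = Sxy/Sxx = 1305.157143/27009.428571 = 0.048322
a = ȳ − b·x̄ = 9.771429 − 0.048322·217.285714 = -0.728312
ŷ(325) = a + b·325 = -0.728312 + 0.048322·325 = 14.976428

14.976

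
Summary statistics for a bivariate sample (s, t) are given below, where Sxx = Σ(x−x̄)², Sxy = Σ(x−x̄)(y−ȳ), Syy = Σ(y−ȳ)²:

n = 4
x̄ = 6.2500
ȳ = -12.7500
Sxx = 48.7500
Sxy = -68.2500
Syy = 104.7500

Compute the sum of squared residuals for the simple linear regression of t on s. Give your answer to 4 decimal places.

b = Sxy/Sxx = -68.25/48.75 = -1.4
SSE = Syy − b·Sxy = 104.75 − (-1.4)·(-68.25) = 9.2

9.2000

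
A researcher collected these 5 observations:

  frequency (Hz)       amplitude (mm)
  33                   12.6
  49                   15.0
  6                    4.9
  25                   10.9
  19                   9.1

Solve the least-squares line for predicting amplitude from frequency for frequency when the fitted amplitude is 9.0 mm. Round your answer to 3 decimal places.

n = 5, Σx = 132, Σy = 52.5, Σxy = 1625.6, Σx² = 4512
Sxx = Σx² − (Σx)²/n = 4512 − 3484.8 = 1027.2
Sxy = Σxy − (Σx)(Σy)/n = 1625.6 − 1386 = 239.6
b = Sxy/Sxx = 239.6/1027.2 = 0.233255
a = ȳ − b·x̄ = 10.5 − 0.233255·26.4 = 4.342056
Set a + b·x = 9.0: x = (9.0 − 4.342056) / 0.233255 = 19.969282

19.969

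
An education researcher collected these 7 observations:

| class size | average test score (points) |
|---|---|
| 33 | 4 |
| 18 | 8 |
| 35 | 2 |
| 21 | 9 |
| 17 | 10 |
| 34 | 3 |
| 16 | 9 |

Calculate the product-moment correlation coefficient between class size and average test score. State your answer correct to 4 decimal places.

n = 7, Σx = 174, Σy = 45, Σxy = 951, Σx² = 4780, Σy² = 355
Sxx = Σx² − (Σx)²/n = 4780 − 4325.142857 = 454.857143
Sxy = Σxy − (Σx)(Σy)/n = 951 − 1118.571429 = -167.571429
Syy = Σy² − (Σy)²/n = 355 − 289.285714 = 65.714286
r = Sxy/√(Sxx·Syy) = -167.571429/√(29890.612245) = -167.571429/172.889017 = -0.969243

-0.9692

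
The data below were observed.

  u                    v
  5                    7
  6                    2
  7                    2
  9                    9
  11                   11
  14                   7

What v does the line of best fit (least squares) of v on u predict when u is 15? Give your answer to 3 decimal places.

9.831

n = 6, Σx = 52, Σy = 38, Σxy = 361, Σx² = 508
Sxx = Σx² − (Σx)²/n = 508 − 450.666667 = 57.333333
Sxy = Σxy − (Σx)(Σy)/n = 361 − 329.333333 = 31.666667
b = Sxy/Sxx = 31.666667/57.333333 = 0.552326
a = ȳ − b·x̄ = 6.333333 − 0.552326·8.666667 = 1.546512
ŷ(15) = a + b·15 = 1.546512 + 0.552326·15 = 9.831395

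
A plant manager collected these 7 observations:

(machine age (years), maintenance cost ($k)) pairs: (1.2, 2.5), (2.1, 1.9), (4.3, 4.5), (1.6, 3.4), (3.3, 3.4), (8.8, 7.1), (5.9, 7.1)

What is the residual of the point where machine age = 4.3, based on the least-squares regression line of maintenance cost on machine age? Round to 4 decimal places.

n = 7, Σx = 27.2, Σy = 29.9, Σxy = 147.37, Σx² = 150.04
Sxx = Σx² − (Σx)²/n = 150.04 − 105.691429 = 44.348571
Sxy = Σxy − (Σx)(Σy)/n = 147.37 − 116.182857 = 31.187143
b = Sxy/Sxx = 31.187143/44.348571 = 0.703228
a = ȳ − b·x̄ = 4.271429 − 0.703228·3.885714 = 1.538887
ŷ(4.3) = 1.538887 + 0.703228·4.3 = 4.562766
residual = y − ŷ = 4.5 − 4.562766 = -0.062766

-0.0628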